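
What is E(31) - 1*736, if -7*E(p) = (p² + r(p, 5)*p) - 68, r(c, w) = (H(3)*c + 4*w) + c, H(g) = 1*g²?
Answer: -2325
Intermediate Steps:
H(g) = g²
r(c, w) = 4*w + 10*c (r(c, w) = (3²*c + 4*w) + c = (9*c + 4*w) + c = (4*w + 9*c) + c = 4*w + 10*c)
E(p) = 68/7 - p²/7 - p*(20 + 10*p)/7 (E(p) = -((p² + (4*5 + 10*p)*p) - 68)/7 = -((p² + (20 + 10*p)*p) - 68)/7 = -((p² + p*(20 + 10*p)) - 68)/7 = -(-68 + p² + p*(20 + 10*p))/7 = 68/7 - p²/7 - p*(20 + 10*p)/7)
E(31) - 1*736 = (68/7 - 20/7*31 - 11/7*31²) - 1*736 = (68/7 - 620/7 - 11/7*961) - 736 = (68/7 - 620/7 - 10571/7) - 736 = -1589 - 736 = -2325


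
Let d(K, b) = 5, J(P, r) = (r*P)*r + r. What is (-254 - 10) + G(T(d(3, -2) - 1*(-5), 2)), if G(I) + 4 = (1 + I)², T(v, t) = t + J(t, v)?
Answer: 45101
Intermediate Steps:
J(P, r) = r + P*r² (J(P, r) = (P*r)*r + r = P*r² + r = r + P*r²)
T(v, t) = t + v*(1 + t*v)
G(I) = -4 + (1 + I)²
(-254 - 10) + G(T(d(3, -2) - 1*(-5), 2)) = (-254 - 10) + (-4 + (1 + (2 + (5 - 1*(-5))*(1 + 2*(5 - 1*(-5)))))²) = -264 + (-4 + (1 + (2 + (5 + 5)*(1 + 2*(5 + 5))))²) = -264 + (-4 + (1 + (2 + 10*(1 + 2*10)))²) = -264 + (-4 + (1 + (2 + 10*(1 + 20)))²) = -264 + (-4 + (1 + (2 + 10*21))²) = -264 + (-4 + (1 + (2 + 210))²) = -264 + (-4 + (1 + 212)²) = -264 + (-4 + 213²) = -264 + (-4 + 45369) = -264 + 45365 = 45101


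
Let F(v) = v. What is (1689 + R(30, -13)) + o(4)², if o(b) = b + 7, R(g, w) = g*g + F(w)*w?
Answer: 2879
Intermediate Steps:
R(g, w) = g² + w² (R(g, w) = g*g + w*w = g² + w²)
o(b) = 7 + b
(1689 + R(30, -13)) + o(4)² = (1689 + (30² + (-13)²)) + (7 + 4)² = (1689 + (900 + 169)) + 11² = (1689 + 1069) + 121 = 2758 + 121 = 2879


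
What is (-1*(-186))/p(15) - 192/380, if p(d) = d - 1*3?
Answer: 2849/190 ≈ 14.995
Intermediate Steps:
p(d) = -3 + d (p(d) = d - 3 = -3 + d)
(-1*(-186))/p(15) - 192/380 = (-1*(-186))/(-3 + 15) - 192/380 = 186/12 - 192*1/380 = 186*(1/12) - 48/95 = 31/2 - 48/95 = 2849/190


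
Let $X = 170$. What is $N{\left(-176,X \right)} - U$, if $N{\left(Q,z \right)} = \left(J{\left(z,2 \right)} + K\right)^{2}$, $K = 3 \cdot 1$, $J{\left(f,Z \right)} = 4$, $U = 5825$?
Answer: $-5776$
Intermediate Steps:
$K = 3$
$N{\left(Q,z \right)} = 49$ ($N{\left(Q,z \right)} = \left(4 + 3\right)^{2} = 7^{2} = 49$)
$N{\left(-176,X \right)} - U = 49 - 5825 = -5776$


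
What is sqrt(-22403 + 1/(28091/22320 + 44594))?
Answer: I*sqrt(22195857681141448465403)/995366171 ≈ 149.68*I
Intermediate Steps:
sqrt(-22403 + 1/(28091/22320 + 44594)) = sqrt(-22403 + 1/(995366171/22320)) = sqrt(-22403 + 22320/995366171) = sqrt(-22299188306593/995366171) = I*sqrt(22195857681141448465403)/995366171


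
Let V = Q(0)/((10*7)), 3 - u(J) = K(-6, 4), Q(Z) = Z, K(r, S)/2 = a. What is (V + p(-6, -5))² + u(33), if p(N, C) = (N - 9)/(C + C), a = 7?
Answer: -35/4 ≈ -8.7500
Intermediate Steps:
p(N, C) = (-9 + N)/(2*C) (p(N, C) = (-9 + N)/((2*C)) = (-9 + N)*(1/(2*C)) = (-9 + N)/(2*C))
K(r, S) = 14 (K(r, S) = 2*7 = 14)
u(J) = -11 (u(J) = 3 - 1*14 = 3 - 14 = -11)
V = 0 (V = 0/((10*7)) = 0/70 = 0*(1/70) = 0)
(V + p(-6, -5))² + u(33) = (0 + (½)*(-9 - 6)/(-5))² - 11 = (0 + (½)*(-⅕)*(-15))² - 11 = (0 + 3/2)² - 11 = (3/2)² - 11 = 9/4 - 11 = -35/4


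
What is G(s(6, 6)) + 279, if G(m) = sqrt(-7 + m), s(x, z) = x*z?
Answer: 279 + sqrt(29) ≈ 284.39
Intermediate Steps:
G(s(6, 6)) + 279 = sqrt(-7 + 6*6) + 279 = sqrt(-7 + 36) + 279 = sqrt(29) + 279 = 279 + sqrt(29)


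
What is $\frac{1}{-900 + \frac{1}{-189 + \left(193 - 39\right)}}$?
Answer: $- \frac{35}{31501} \approx -0.0011111$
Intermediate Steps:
$\frac{1}{-900 + \frac{1}{-189 + \left(193 - 39\right)}} = \frac{1}{-900 + \frac{1}{-189 + 154}} = \frac{1}{-900 + \frac{1}{-35}} = \frac{1}{-900 - \frac{1}{35}} = \frac{1}{- \frac{31501}{35}} = - \frac{35}{31501}$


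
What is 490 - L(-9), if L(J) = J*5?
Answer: 535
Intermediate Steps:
L(J) = 5*J
490 - L(-9) = 490 - 5*(-9) = 490 - 1*(-45) = 490 + 45 = 535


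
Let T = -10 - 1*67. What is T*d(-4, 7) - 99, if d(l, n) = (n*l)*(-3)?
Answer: -6567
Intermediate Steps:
T = -77 (T = -10 - 67 = -77)
d(l, n) = -3*l*n (d(l, n) = (l*n)*(-3) = -3*l*n)
T*d(-4, 7) - 99 = -(-231)*(-4)*7 - 99 = -77*84 - 99 = -6468 - 99 = -6567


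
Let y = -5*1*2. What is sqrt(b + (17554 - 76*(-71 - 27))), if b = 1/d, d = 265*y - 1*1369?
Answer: sqrt(403841325703)/4019 ≈ 158.12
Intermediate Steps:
y = -10 (y = -5*2 = -10)
d = -4019 (d = 265*(-10) - 1*1369 = -2650 - 1369 = -4019)
b = -1/4019 (b = 1/(-4019) = -1/4019 ≈ -0.00024882)
sqrt(b + (17554 - 76*(-71 - 27))) = sqrt(-1/4019 + (17554 - 76*(-71 - 27))) = sqrt(-1/4019 + (17554 - 76*(-98))) = sqrt(-1/4019 + (17554 - 1*(-7448))) = sqrt(-1/4019 + (17554 + 7448)) = sqrt(-1/4019 + 25002) = sqrt(100483037/4019) = sqrt(403841325703)/4019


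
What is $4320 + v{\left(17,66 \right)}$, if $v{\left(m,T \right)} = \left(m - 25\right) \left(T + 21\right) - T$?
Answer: $3558$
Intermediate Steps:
$v{\left(m,T \right)} = - T + \left(-25 + m\right) \left(21 + T\right)$ ($v{\left(m,T \right)} = \left(m - 25\right) \left(21 + T\right) - T = \left(-25 + m\right) \left(21 + T\right) - T = - T + \left(-25 + m\right) \left(21 + T\right)$)
$4320 + v{\left(17,66 \right)} = 4320 + \left(-525 - 1716 + 21 \cdot 17 + 66 \cdot 17\right) = 4320 + \left(-525 - 1716 + 357 + 1122\right) = 4320 - 762 = 3558$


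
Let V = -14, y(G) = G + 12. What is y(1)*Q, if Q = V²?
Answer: 2548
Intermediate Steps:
y(G) = 12 + G
Q = 196 (Q = (-14)² = 196)
y(1)*Q = (12 + 1)*196 = 13*196 = 2548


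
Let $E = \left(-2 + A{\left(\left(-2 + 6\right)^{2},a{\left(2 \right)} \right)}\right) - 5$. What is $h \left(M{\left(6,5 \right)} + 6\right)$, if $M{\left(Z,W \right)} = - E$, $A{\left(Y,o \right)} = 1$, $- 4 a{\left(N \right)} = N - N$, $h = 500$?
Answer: $6000$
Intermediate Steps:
$a{\left(N \right)} = 0$ ($a{\left(N \right)} = - \frac{N - N}{4} = \left(- \frac{1}{4}\right) 0 = 0$)
$E = -6$ ($E = \left(-2 + 1\right) - 5 = -1 - 5 = -6$)
$M{\left(Z,W \right)} = 6$ ($M{\left(Z,W \right)} = \left(-1\right) \left(-6\right) = 6$)
$h \left(M{\left(6,5 \right)} + 6\right) = 500 \left(6 + 6\right) = 500 \cdot 12 = 6000$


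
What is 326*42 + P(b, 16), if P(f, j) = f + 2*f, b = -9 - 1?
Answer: 13662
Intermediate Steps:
b = -10
P(f, j) = 3*f
326*42 + P(b, 16) = 326*42 + 3*(-10) = 13692 - 30 = 13662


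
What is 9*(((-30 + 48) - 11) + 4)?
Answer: 99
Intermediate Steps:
9*(((-30 + 48) - 11) + 4) = 9*((18 - 11) + 4) = 9*(7 + 4) = 9*11 = 99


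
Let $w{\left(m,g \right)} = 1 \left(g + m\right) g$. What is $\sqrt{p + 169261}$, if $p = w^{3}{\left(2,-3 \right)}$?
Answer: $2 \sqrt{42322} \approx 411.45$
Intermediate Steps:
$w{\left(m,g \right)} = g \left(g + m\right)$ ($w{\left(m,g \right)} = \left(g + m\right) g = g \left(g + m\right)$)
$p = 27$ ($p = \left(- 3 \left(-3 + 2\right)\right)^{3} = \left(\left(-3\right) \left(-1\right)\right)^{3} = 3^{3} = 27$)
$\sqrt{p + 169261} = \sqrt{27 + 169261} = \sqrt{169288} = 2 \sqrt{42322}$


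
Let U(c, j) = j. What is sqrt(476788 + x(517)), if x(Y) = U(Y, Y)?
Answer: sqrt(477305) ≈ 690.87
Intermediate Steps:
x(Y) = Y
sqrt(476788 + x(517)) = sqrt(476788 + 517) = sqrt(477305)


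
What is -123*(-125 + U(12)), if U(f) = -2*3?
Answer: 16113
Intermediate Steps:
U(f) = -6
-123*(-125 + U(12)) = -123*(-125 - 6) = -123*(-131) = 16113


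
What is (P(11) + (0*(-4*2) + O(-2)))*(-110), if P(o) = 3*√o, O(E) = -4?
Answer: 440 - 330*√11 ≈ -654.49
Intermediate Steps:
(P(11) + (0*(-4*2) + O(-2)))*(-110) = (3*√11 + (0*(-4*2) - 4))*(-110) = (3*√11 + (0*(-8) - 4))*(-110) = (3*√11 + (0 - 4))*(-110) = (3*√11 - 4)*(-110) = (-4 + 3*√11)*(-110) = 440 - 330*√11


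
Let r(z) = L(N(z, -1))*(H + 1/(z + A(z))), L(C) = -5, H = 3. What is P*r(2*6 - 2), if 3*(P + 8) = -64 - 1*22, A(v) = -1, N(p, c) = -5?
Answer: 15400/27 ≈ 570.37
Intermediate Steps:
r(z) = -15 - 5/(-1 + z) (r(z) = -5*(3 + 1/(z - 1)) = -5*(3 + 1/(-1 + z)) = -15 - 5/(-1 + z))
P = -110/3 (P = -8 + (-64 - 1*22)/3 = -8 + (-64 - 22)/3 = -8 + (⅓)*(-86) = -8 - 86/3 = -110/3 ≈ -36.667)
P*r(2*6 - 2) = -550*(2 - 3*(2*6 - 2))/(3*(-1 + (2*6 - 2))) = -550*(2 - 3*(12 - 2))/(3*(-1 + (12 - 2))) = -550*(2 - 3*10)/(3*(-1 + 10)) = -550*(2 - 30)/(3*9) = -550*(-28)/(3*9) = -110/3*(-140/9) = 15400/27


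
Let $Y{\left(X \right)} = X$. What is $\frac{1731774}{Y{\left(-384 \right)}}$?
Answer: $- \frac{288629}{64} \approx -4509.8$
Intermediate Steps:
$\frac{1731774}{Y{\left(-384 \right)}} = \frac{1731774}{-384} = 1731774 \left(- \frac{1}{384}\right) = - \frac{288629}{64}$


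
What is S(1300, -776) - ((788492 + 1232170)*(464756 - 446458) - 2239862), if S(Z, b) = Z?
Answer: -36971832114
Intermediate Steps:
S(1300, -776) - ((788492 + 1232170)*(464756 - 446458) - 2239862) = 1300 - ((788492 + 1232170)*(464756 - 446458) - 2239862) = 1300 - (2020662*18298 - 2239862) = 1300 - (36974073276 - 2239862) = 1300 - 1*36971833414 = 1300 - 36971833414 = -36971832114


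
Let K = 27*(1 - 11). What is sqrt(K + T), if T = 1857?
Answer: 23*sqrt(3) ≈ 39.837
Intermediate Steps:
K = -270 (K = 27*(-10) = -270)
sqrt(K + T) = sqrt(-270 + 1857) = sqrt(1587) = 23*sqrt(3)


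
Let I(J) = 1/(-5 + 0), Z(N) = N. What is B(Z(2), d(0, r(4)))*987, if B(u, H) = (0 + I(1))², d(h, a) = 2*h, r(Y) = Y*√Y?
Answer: 987/25 ≈ 39.480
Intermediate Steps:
r(Y) = Y^(3/2)
I(J) = -⅕ (I(J) = 1/(-5) = -⅕)
B(u, H) = 1/25 (B(u, H) = (0 - ⅕)² = (-⅕)² = 1/25)
B(Z(2), d(0, r(4)))*987 = (1/25)*987 = 987/25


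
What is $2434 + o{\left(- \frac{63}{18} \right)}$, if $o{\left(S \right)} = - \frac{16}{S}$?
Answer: $\frac{17070}{7} \approx 2438.6$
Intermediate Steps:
$2434 + o{\left(- \frac{63}{18} \right)} = 2434 - \frac{16}{\left(-63\right) \frac{1}{18}} = 2434 - \frac{16}{- \frac{7}{2}} = 2434 - - \frac{32}{7} = 2434 + \frac{32}{7} = \frac{17070}{7}$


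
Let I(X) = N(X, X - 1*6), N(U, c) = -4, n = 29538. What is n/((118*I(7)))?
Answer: -14769/236 ≈ -62.581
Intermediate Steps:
I(X) = -4
n/((118*I(7))) = 29538/((118*(-4))) = 29538/(-472) = 29538*(-1/472) = -14769/236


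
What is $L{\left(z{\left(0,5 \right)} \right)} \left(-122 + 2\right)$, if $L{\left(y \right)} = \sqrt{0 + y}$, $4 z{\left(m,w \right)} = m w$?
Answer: $0$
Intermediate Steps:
$z{\left(m,w \right)} = \frac{m w}{4}$
$L{\left(y \right)} = \sqrt{y}$
$L{\left(z{\left(0,5 \right)} \right)} \left(-122 + 2\right) = \sqrt{\frac{1}{4} \cdot 0 \cdot 5} \left(-122 + 2\right) = \sqrt{0} \left(-120\right) = 0 \left(-120\right) = 0$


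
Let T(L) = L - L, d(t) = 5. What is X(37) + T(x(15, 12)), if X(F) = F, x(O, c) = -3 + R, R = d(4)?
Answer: 37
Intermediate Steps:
R = 5
x(O, c) = 2 (x(O, c) = -3 + 5 = 2)
T(L) = 0
X(37) + T(x(15, 12)) = 37 + 0 = 37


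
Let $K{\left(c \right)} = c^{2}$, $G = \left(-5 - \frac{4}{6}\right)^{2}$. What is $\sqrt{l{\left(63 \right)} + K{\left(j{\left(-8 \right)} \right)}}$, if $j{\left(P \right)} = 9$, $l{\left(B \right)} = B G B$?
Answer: $3 \sqrt{14170} \approx 357.11$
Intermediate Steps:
$G = \frac{289}{9}$ ($G = \left(-5 - \frac{2}{3}\right)^{2} = \left(- \frac{17}{3}\right)^{2} = \frac{289}{9} \approx 32.111$)
$l{\left(B \right)} = \frac{289 B^{2}}{9}$ ($l{\left(B \right)} = B \frac{289}{9} B = \frac{289 B}{9} B = \frac{289 B^{2}}{9}$)
$\sqrt{l{\left(63 \right)} + K{\left(j{\left(-8 \right)} \right)}} = \sqrt{\frac{289 \cdot 63^{2}}{9} + 9^{2}} = \sqrt{\frac{289}{9} \cdot 3969 + 81} = \sqrt{127449 + 81} = \sqrt{127530} = 3 \sqrt{14170}$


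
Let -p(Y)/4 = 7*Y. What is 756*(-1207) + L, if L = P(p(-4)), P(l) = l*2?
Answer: -912268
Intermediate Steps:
p(Y) = -28*Y
P(l) = 2*l
L = 224 (L = 2*(-28*(-4)) = 2*112 = 224)
756*(-1207) + L = 756*(-1207) + 224 = -912492 + 224 = -912268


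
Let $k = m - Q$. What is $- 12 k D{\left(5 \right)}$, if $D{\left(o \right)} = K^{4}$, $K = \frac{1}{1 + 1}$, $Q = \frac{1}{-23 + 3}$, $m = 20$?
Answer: $- \frac{1203}{80} \approx -15.038$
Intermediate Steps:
$Q = - \frac{1}{20}$ ($Q = \frac{1}{-20} = - \frac{1}{20} \approx -0.05$)
$K = \frac{1}{2} \approx 0.5$
$k = \frac{401}{20}$ ($k = 20 - - \frac{1}{20} = 20 + \frac{1}{20} = \frac{401}{20} \approx 20.05$)
$D{\left(o \right)} = \frac{1}{16}$ ($D{\left(o \right)} = \left(\frac{1}{2}\right)^{4} = \frac{1}{16}$)
$- 12 k D{\left(5 \right)} = \left(-12\right) \frac{401}{20} \cdot \frac{1}{16} = \left(- \frac{1203}{5}\right) \frac{1}{16} = - \frac{1203}{80}$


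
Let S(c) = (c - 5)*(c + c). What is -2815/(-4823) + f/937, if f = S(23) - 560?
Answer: 3930219/4519151 ≈ 0.86968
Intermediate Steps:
S(c) = 2*c*(-5 + c) (S(c) = (-5 + c)*(2*c) = 2*c*(-5 + c))
f = 268 (f = 2*23*(-5 + 23) - 560 = 2*23*18 - 560 = 828 - 560 = 268)
-2815/(-4823) + f/937 = -2815/(-4823) + 268/937 = -2815*(-1/4823) + 268*(1/937) = 2815/4823 + 268/937 = 3930219/4519151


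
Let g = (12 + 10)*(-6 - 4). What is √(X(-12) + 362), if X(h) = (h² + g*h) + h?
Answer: √3134 ≈ 55.982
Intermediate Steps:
g = -220 (g = 22*(-10) = -220)
X(h) = h² - 219*h (X(h) = (h² - 220*h) + h = h² - 219*h)
√(X(-12) + 362) = √(-12*(-219 - 12) + 362) = √(-12*(-231) + 362) = √(2772 + 362) = √3134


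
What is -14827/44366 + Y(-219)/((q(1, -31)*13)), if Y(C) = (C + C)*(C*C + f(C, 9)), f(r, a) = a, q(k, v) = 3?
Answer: -23901753667/44366 ≈ -5.3874e+5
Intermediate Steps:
Y(C) = 2*C*(9 + C**2) (Y(C) = (C + C)*(C*C + 9) = (2*C)*(C**2 + 9) = (2*C)*(9 + C**2) = 2*C*(9 + C**2))
-14827/44366 + Y(-219)/((q(1, -31)*13)) = -14827/44366 + (2*(-219)*(9 + (-219)**2))/((3*13)) = -14827*1/44366 + (2*(-219)*(9 + 47961))/39 = -14827/44366 + (2*(-219)*47970)*(1/39) = -14827/44366 - 21010860*1/39 = -14827/44366 - 538740 = -23901753667/44366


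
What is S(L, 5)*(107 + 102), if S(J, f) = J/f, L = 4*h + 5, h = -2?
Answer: -627/5 ≈ -125.40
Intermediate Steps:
L = -3 (L = 4*(-2) + 5 = -8 + 5 = -3)
S(L, 5)*(107 + 102) = (-3/5)*(107 + 102) = -3*⅕*209 = -⅗*209 = -627/5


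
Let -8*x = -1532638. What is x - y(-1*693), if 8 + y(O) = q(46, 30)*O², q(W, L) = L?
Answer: -56863529/4 ≈ -1.4216e+7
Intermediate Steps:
y(O) = -8 + 30*O²
x = 766319/4 (x = -⅛*(-1532638) = 766319/4 ≈ 1.9158e+5)
x - y(-1*693) = 766319/4 - (-8 + 30*(-1*693)²) = 766319/4 - (-8 + 30*(-693)²) = 766319/4 - (-8 + 30*480249) = 766319/4 - (-8 + 14407470) = 766319/4 - 1*14407462 = 766319/4 - 14407462 = -56863529/4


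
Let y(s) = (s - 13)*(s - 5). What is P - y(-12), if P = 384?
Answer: -41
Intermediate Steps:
y(s) = (-13 + s)*(-5 + s)
P - y(-12) = 384 - (65 + (-12)**2 - 18*(-12)) = 384 - (65 + 144 + 216) = 384 - 1*425 = 384 - 425 = -41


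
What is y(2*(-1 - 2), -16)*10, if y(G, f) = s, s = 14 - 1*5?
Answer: 90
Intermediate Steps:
s = 9 (s = 14 - 5 = 9)
y(G, f) = 9
y(2*(-1 - 2), -16)*10 = 9*10 = 90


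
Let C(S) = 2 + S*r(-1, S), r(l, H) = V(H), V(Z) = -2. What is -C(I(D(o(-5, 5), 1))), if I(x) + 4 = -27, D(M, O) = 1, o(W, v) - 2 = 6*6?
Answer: -64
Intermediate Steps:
o(W, v) = 38 (o(W, v) = 2 + 6*6 = 2 + 36 = 38)
r(l, H) = -2
I(x) = -31 (I(x) = -4 - 27 = -31)
C(S) = 2 - 2*S (C(S) = 2 + S*(-2) = 2 - 2*S)
-C(I(D(o(-5, 5), 1))) = -(2 - 2*(-31)) = -(2 + 62) = -1*64 = -64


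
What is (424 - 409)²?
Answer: 225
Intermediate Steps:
(424 - 409)² = 15² = 225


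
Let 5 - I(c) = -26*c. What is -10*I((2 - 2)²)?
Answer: -50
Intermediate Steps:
I(c) = 5 + 26*c (I(c) = 5 - (-26)*c = 5 + 26*c)
-10*I((2 - 2)²) = -10*(5 + 26*(2 - 2)²) = -10*(5 + 26*0²) = -10*(5 + 26*0) = -10*(5 + 0) = -10*5 = -50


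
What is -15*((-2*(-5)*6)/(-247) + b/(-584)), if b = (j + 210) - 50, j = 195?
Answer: 1840875/144248 ≈ 12.762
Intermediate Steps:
b = 355 (b = (195 + 210) - 50 = 405 - 50 = 355)
-15*((-2*(-5)*6)/(-247) + b/(-584)) = -15*((-2*(-5)*6)/(-247) + 355/(-584)) = -15*((10*6)*(-1/247) + 355*(-1/584)) = -15*(60*(-1/247) - 355/584) = -15*(-60/247 - 355/584) = -15*(-122725/144248) = 1840875/144248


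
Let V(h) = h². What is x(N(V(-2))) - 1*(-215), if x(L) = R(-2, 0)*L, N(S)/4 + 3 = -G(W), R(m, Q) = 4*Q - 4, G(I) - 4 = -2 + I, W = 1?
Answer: 311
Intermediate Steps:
G(I) = 2 + I (G(I) = 4 + (-2 + I) = 2 + I)
R(m, Q) = -4 + 4*Q
N(S) = -24 (N(S) = -12 + 4*(-(2 + 1)) = -12 + 4*(-1*3) = -12 + 4*(-3) = -12 - 12 = -24)
x(L) = -4*L (x(L) = (-4 + 4*0)*L = (-4 + 0)*L = -4*L)
x(N(V(-2))) - 1*(-215) = -4*(-24) - 1*(-215) = 96 + 215 = 311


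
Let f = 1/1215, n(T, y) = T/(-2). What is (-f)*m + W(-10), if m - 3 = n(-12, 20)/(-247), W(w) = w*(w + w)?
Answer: 4001351/20007 ≈ 200.00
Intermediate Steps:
n(T, y) = -T/2 (n(T, y) = T*(-½) = -T/2)
W(w) = 2*w² (W(w) = w*(2*w) = 2*w²)
f = 1/1215 ≈ 0.00082305
m = 735/247 (m = 3 - ½*(-12)/(-247) = 3 + 6*(-1/247) = 3 - 6/247 = 735/247 ≈ 2.9757)
(-f)*m + W(-10) = -1*1/1215*(735/247) + 2*(-10)² = -1/1215*735/247 + 2*100 = -49/20007 + 200 = 4001351/20007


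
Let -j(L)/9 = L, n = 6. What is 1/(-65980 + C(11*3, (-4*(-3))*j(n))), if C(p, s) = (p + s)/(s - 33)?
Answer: -227/14977255 ≈ -1.5156e-5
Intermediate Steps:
j(L) = -9*L
C(p, s) = (p + s)/(-33 + s)
1/(-65980 + C(11*3, (-4*(-3))*j(n))) = 1/(-65980 + (11*3 + (-4*(-3))*(-9*6))/(-33 + (-4*(-3))*(-9*6))) = 1/(-65980 + (33 + 12*(-54))/(-33 + 12*(-54))) = 1/(-65980 + (33 - 648)/(-33 - 648)) = 1/(-65980 - 615/(-681)) = 1/(-65980 - 1/681*(-615)) = 1/(-65980 + 205/227) = 1/(-14977255/227) = -227/14977255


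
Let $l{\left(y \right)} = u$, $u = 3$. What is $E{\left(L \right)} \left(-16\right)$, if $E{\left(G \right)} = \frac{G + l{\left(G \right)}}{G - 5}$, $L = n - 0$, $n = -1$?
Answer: $\frac{16}{3} \approx 5.3333$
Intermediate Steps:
$l{\left(y \right)} = 3$
$L = -1$ ($L = -1 - 0 = -1 + 0 = -1$)
$E{\left(G \right)} = \frac{3 + G}{-5 + G}$ ($E{\left(G \right)} = \frac{G + 3}{G - 5} = \frac{3 + G}{-5 + G}$)
$E{\left(L \right)} \left(-16\right) = \frac{3 - 1}{-5 - 1} \left(-16\right) = \frac{1}{-6} \cdot 2 \left(-16\right) = \left(- \frac{1}{6}\right) 2 \left(-16\right) = \left(- \frac{1}{3}\right) \left(-16\right) = \frac{16}{3}$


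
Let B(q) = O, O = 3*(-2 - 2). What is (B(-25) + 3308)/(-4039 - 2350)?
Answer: -3296/6389 ≈ -0.51589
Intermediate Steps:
O = -12 (O = 3*(-4) = -12)
B(q) = -12
(B(-25) + 3308)/(-4039 - 2350) = (-12 + 3308)/(-4039 - 2350) = 3296/(-6389) = 3296*(-1/6389) = -3296/6389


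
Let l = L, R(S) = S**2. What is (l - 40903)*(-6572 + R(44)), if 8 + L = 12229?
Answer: 132969752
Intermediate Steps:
L = 12221 (L = -8 + 12229 = 12221)
l = 12221
(l - 40903)*(-6572 + R(44)) = (12221 - 40903)*(-6572 + 44**2) = -28682*(-6572 + 1936) = -28682*(-4636) = 132969752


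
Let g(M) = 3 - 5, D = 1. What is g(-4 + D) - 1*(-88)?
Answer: 86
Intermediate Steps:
g(M) = -2
g(-4 + D) - 1*(-88) = -2 - 1*(-88) = -2 + 88 = 86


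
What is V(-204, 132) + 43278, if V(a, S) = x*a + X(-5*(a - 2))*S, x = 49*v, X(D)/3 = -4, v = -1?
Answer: 51690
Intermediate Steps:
X(D) = -12 (X(D) = 3*(-4) = -12)
x = -49 (x = 49*(-1) = -49)
V(a, S) = -49*a - 12*S
V(-204, 132) + 43278 = (-49*(-204) - 12*132) + 43278 = (9996 - 1584) + 43278 = 8412 + 43278 = 51690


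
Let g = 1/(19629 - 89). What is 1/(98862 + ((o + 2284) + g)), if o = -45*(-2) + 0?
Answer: 19540/1978151441 ≈ 9.8779e-6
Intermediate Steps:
o = 90 (o = 90 + 0 = 90)
g = 1/19540 ≈ 5.1177e-5
1/(98862 + ((o + 2284) + g)) = 1/(98862 + ((90 + 2284) + 1/19540)) = 1/(98862 + (2374 + 1/19540)) = 1/(98862 + 46387961/19540) = 1/(1978151441/19540) = 19540/1978151441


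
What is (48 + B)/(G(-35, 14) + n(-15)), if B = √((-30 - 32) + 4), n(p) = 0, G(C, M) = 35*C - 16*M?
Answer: -16/483 - I*√58/1449 ≈ -0.033126 - 0.0052559*I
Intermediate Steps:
G(C, M) = -16*M + 35*C
B = I*√58 (B = √(-62 + 4) = √(-58) = I*√58 ≈ 7.6158*I)
(48 + B)/(G(-35, 14) + n(-15)) = (48 + I*√58)/((-16*14 + 35*(-35)) + 0) = (48 + I*√58)/((-224 - 1225) + 0) = (48 + I*√58)/(-1449 + 0) = (48 + I*√58)/(-1449) = (48 + I*√58)*(-1/1449) = -16/483 - I*√58/1449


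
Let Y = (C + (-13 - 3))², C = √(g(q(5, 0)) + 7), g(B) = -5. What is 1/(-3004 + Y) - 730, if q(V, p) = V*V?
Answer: -2751542193/3769234 + 8*√2/1884617 ≈ -730.00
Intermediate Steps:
q(V, p) = V²
C = √2 (C = √(-5 + 7) = √2 ≈ 1.4142)
Y = (-16 + √2)² (Y = (√2 + (-13 - 3))² = (√2 - 16)² = (-16 + √2)² ≈ 212.75)
1/(-3004 + Y) - 730 = 1/(-3004 + (16 - √2)²) - 730 = -730 + 1/(-3004 + (16 - √2)²)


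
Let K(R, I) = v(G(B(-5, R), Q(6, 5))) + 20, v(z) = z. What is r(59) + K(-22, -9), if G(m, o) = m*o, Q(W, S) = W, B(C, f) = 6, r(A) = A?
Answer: 115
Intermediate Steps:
K(R, I) = 56 (K(R, I) = 6*6 + 20 = 36 + 20 = 56)
r(59) + K(-22, -9) = 59 + 56 = 115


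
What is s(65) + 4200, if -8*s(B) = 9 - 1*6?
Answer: 33597/8 ≈ 4199.6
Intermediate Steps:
s(B) = -3/8 (s(B) = -(9 - 1*6)/8 = -(9 - 6)/8 = -⅛*3 = -3/8)
s(65) + 4200 = -3/8 + 4200 = 33597/8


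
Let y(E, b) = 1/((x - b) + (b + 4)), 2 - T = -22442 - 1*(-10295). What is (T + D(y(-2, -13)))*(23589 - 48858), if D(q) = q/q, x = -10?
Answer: -307018350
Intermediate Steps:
T = 12149 (T = 2 - (-22442 - 1*(-10295)) = 2 - (-22442 + 10295) = 2 - 1*(-12147) = 2 + 12147 = 12149)
y(E, b) = -1/6 (y(E, b) = 1/((-10 - b) + (b + 4)) = 1/((-10 - b) + (4 + b)) = 1/(-6) = -1/6)
D(q) = 1
(T + D(y(-2, -13)))*(23589 - 48858) = (12149 + 1)*(23589 - 48858) = 12150*(-25269) = -307018350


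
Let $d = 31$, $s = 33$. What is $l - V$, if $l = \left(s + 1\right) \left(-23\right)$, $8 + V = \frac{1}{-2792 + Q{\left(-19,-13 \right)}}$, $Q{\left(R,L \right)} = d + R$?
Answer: $- \frac{2151719}{2780} \approx -774.0$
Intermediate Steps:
$Q{\left(R,L \right)} = 31 + R$
$V = - \frac{22241}{2780}$ ($V = -8 + \frac{1}{-2792 + \left(31 - 19\right)} = -8 + \frac{1}{-2792 + 12} = -8 + \frac{1}{-2780} = -8 - \frac{1}{2780} = - \frac{22241}{2780} \approx -8.0004$)
$l = -782$ ($l = \left(33 + 1\right) \left(-23\right) = 34 \left(-23\right) = -782$)
$l - V = -782 - - \frac{22241}{2780} = -782 + \frac{22241}{2780} = - \frac{2151719}{2780}$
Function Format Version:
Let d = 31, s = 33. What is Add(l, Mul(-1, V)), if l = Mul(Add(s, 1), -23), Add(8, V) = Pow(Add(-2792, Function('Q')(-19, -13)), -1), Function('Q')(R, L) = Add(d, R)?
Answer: Rational(-2151719, 2780) ≈ -774.00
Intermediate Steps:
Function('Q')(R, L) = Add(31, R)
V = Rational(-22241, 2780) (V = Add(-8, Pow(Add(-2792, Add(31, -19)), -1)) = Add(-8, Pow(Add(-2792, 12), -1)) = Add(-8, Pow(-2780, -1)) = Add(-8, Rational(-1, 2780)) = Rational(-22241, 2780) ≈ -8.0004)
l = -782 (l = Mul(Add(33, 1), -23) = Mul(34, -23) = -782)
Add(l, Mul(-1, V)) = Add(-782, Mul(-1, Rational(-22241, 2780))) = Add(-782, Rational(22241, 2780)) = Rational(-2151719, 2780)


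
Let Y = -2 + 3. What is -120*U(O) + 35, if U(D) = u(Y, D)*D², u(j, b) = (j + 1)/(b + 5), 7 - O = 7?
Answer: 35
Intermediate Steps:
O = 0 (O = 7 - 1*7 = 7 - 7 = 0)
Y = 1
u(j, b) = (1 + j)/(5 + b)
U(D) = 2*D²/(5 + D) (U(D) = ((1 + 1)/(5 + D))*D² = (2/(5 + D))*D² = 2*D²/(5 + D))
-120*U(O) + 35 = -240*0²/(5 + 0) + 35 = -240*0/5 + 35 = -120*0 + 35 = 0 + 35 = 35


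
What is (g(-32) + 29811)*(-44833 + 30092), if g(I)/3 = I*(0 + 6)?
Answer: -430953135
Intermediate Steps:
g(I) = 18*I (g(I) = 3*(I*(0 + 6)) = 3*(I*6) = 3*(6*I) = 18*I)
(g(-32) + 29811)*(-44833 + 30092) = (18*(-32) + 29811)*(-44833 + 30092) = (-576 + 29811)*(-14741) = 29235*(-14741) = -430953135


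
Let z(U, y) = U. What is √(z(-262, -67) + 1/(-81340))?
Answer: I*√8844098615/5810 ≈ 16.186*I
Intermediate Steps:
√(z(-262, -67) + 1/(-81340)) = √(-262 + 1/(-81340)) = √(-262 - 1/81340) = √(-21311081/81340) = I*√8844098615/5810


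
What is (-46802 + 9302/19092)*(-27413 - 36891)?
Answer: 14364460332632/4773 ≈ 3.0095e+9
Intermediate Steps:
(-46802 + 9302/19092)*(-27413 - 36891) = (-46802 + 9302*(1/19092))*(-64304) = (-46802 + 4651/9546)*(-64304) = -446767241/9546*(-64304) = 14364460332632/4773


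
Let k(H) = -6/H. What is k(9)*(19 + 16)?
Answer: -70/3 ≈ -23.333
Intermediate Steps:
k(9)*(19 + 16) = (-6/9)*(19 + 16) = -6*⅑*35 = -⅔*35 = -70/3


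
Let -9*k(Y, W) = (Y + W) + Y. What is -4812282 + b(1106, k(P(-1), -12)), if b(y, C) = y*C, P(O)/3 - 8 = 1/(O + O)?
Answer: -14449012/3 ≈ -4.8163e+6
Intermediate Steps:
P(O) = 24 + 3/(2*O) (P(O) = 24 + 3/(O + O) = 24 + 3/((2*O)) = 24 + 3*(1/(2*O)) = 24 + 3/(2*O))
k(Y, W) = -2*Y/9 - W/9 (k(Y, W) = -((Y + W) + Y)/9 = -((W + Y) + Y)/9 = -(W + 2*Y)/9 = -2*Y/9 - W/9)
b(y, C) = C*y
-4812282 + b(1106, k(P(-1), -12)) = -4812282 + (-2*(24 + (3/2)/(-1))/9 - ⅑*(-12))*1106 = -4812282 + (-2*(24 + (3/2)*(-1))/9 + 4/3)*1106 = -4812282 + (-2*(24 - 3/2)/9 + 4/3)*1106 = -4812282 + (-2/9*45/2 + 4/3)*1106 = -4812282 + (-5 + 4/3)*1106 = -4812282 - 11/3*1106 = -4812282 - 12166/3 = -14449012/3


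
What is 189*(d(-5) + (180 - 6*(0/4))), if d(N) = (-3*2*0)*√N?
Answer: 34020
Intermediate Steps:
d(N) = 0 (d(N) = (-6*0)*√N = 0*√N = 0)
189*(d(-5) + (180 - 6*(0/4))) = 189*(0 + (180 - 6*(0/4))) = 189*(0 + (180 - 6*(0*(¼)))) = 189*(0 + (180 - 6*0)) = 189*(0 + (180 - 0)) = 189*(0 + (180 - 1*0)) = 189*(0 + (180 + 0)) = 189*(0 + 180) = 189*180 = 34020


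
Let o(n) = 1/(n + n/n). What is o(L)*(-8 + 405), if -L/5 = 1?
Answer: -397/4 ≈ -99.250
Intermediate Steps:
L = -5 (L = -5*1 = -5)
o(n) = 1/(1 + n) (o(n) = 1/(n + 1) = 1/(1 + n))
o(L)*(-8 + 405) = (-8 + 405)/(1 - 5) = 397/(-4) = -1/4*397 = -397/4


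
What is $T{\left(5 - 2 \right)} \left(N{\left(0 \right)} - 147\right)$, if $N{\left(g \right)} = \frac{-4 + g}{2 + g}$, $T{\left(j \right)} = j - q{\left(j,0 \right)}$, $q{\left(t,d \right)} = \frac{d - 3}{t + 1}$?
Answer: $- \frac{2235}{4} \approx -558.75$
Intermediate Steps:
$q{\left(t,d \right)} = \frac{-3 + d}{1 + t}$
$T{\left(j \right)} = j + \frac{3}{1 + j}$ ($T{\left(j \right)} = j - \frac{-3 + 0}{1 + j} = j - \frac{1}{1 + j} \left(-3\right) = j - - \frac{3}{1 + j} = j + \frac{3}{1 + j}$)
$N{\left(g \right)} = \frac{-4 + g}{2 + g}$
$T{\left(5 - 2 \right)} \left(N{\left(0 \right)} - 147\right) = \frac{3 + \left(5 - 2\right) \left(1 + \left(5 - 2\right)\right)}{1 + \left(5 - 2\right)} \left(\frac{-4 + 0}{2 + 0} - 147\right) = \frac{3 + \left(5 - 2\right) \left(1 + \left(5 - 2\right)\right)}{1 + \left(5 - 2\right)} \left(\frac{1}{2} \left(-4\right) - 147\right) = \frac{3 + 3 \left(1 + 3\right)}{1 + 3} \left(\frac{1}{2} \left(-4\right) - 147\right) = \frac{3 + 3 \cdot 4}{4} \left(-2 - 147\right) = \frac{3 + 12}{4} \left(-149\right) = \frac{1}{4} \cdot 15 \left(-149\right) = \frac{15}{4} \left(-149\right) = - \frac{2235}{4}$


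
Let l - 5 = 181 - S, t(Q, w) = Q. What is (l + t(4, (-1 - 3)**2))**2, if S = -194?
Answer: 147456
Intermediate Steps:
l = 380 (l = 5 + (181 - 1*(-194)) = 5 + (181 + 194) = 5 + 375 = 380)
(l + t(4, (-1 - 3)**2))**2 = (380 + 4)**2 = 384**2 = 147456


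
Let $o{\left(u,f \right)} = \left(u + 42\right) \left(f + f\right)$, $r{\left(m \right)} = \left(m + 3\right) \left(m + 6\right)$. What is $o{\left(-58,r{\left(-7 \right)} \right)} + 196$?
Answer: $68$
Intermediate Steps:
$r{\left(m \right)} = \left(3 + m\right) \left(6 + m\right)$
$o{\left(u,f \right)} = 2 f \left(42 + u\right)$ ($o{\left(u,f \right)} = \left(42 + u\right) 2 f = 2 f \left(42 + u\right)$)
$o{\left(-58,r{\left(-7 \right)} \right)} + 196 = 2 \left(18 + \left(-7\right)^{2} + 9 \left(-7\right)\right) \left(42 - 58\right) + 196 = 2 \left(18 + 49 - 63\right) \left(-16\right) + 196 = 2 \cdot 4 \left(-16\right) + 196 = -128 + 196 = 68$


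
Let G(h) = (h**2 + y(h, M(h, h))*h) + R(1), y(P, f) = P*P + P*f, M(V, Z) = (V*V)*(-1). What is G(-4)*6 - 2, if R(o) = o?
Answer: -1820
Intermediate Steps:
M(V, Z) = -V**2 (M(V, Z) = V**2*(-1) = -V**2)
y(P, f) = P**2 + P*f
G(h) = 1 + h**2 + h**2*(h - h**2) (G(h) = (h**2 + (h*(h - h**2))*h) + 1 = (h**2 + h**2*(h - h**2)) + 1 = 1 + h**2 + h**2*(h - h**2))
G(-4)*6 - 2 = (1 + (-4)**2 + (-4)**3*(1 - 1*(-4)))*6 - 2 = (1 + 16 - 64*(1 + 4))*6 - 2 = (1 + 16 - 64*5)*6 - 2 = (1 + 16 - 320)*6 - 2 = -303*6 - 2 = -1818 - 2 = -1820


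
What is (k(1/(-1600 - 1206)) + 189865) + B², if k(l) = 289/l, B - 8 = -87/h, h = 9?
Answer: -5589596/9 ≈ -6.2107e+5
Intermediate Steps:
B = -5/3 (B = 8 - 87/9 = 8 + (⅑)*(-87) = 8 - 29/3 = -5/3 ≈ -1.6667)
(k(1/(-1600 - 1206)) + 189865) + B² = (289/(1/(-1600 - 1206)) + 189865) + (-5/3)² = (289/(1/(-2806)) + 189865) + 25/9 = (289/(-1/2806) + 189865) + 25/9 = (289*(-2806) + 189865) + 25/9 = (-810934 + 189865) + 25/9 = -621069 + 25/9 = -5589596/9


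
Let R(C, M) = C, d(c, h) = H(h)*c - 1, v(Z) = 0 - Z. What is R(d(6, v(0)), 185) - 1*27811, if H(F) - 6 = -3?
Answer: -27794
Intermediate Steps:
H(F) = 3 (H(F) = 6 - 3 = 3)
v(Z) = -Z
d(c, h) = -1 + 3*c (d(c, h) = 3*c - 1 = -1 + 3*c)
R(d(6, v(0)), 185) - 1*27811 = (-1 + 3*6) - 1*27811 = (-1 + 18) - 27811 = 17 - 27811 = -27794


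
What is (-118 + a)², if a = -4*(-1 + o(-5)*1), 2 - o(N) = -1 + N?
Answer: 21316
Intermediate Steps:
o(N) = 3 - N (o(N) = 2 - (-1 + N) = 2 + (1 - N) = 3 - N)
a = -28 (a = -4*(-1 + (3 - 1*(-5))*1) = -4*(-1 + (3 + 5)*1) = -4*(-1 + 8*1) = -4*(-1 + 8) = -4*7 = -28)
(-118 + a)² = (-118 - 28)² = (-146)² = 21316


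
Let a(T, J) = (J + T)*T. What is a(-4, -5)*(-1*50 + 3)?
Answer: -1692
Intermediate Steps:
a(T, J) = T*(J + T)
a(-4, -5)*(-1*50 + 3) = (-4*(-5 - 4))*(-1*50 + 3) = (-4*(-9))*(-50 + 3) = 36*(-47) = -1692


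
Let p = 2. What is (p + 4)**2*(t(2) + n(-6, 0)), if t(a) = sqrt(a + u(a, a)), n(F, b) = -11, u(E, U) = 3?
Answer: -396 + 36*sqrt(5) ≈ -315.50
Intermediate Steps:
t(a) = sqrt(3 + a) (t(a) = sqrt(a + 3) = sqrt(3 + a))
(p + 4)**2*(t(2) + n(-6, 0)) = (2 + 4)**2*(sqrt(3 + 2) - 11) = 6**2*(sqrt(5) - 11) = 36*(-11 + sqrt(5)) = -396 + 36*sqrt(5)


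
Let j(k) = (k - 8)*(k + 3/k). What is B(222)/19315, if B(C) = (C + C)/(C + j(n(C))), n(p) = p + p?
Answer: 16428/138506532265 ≈ 1.1861e-7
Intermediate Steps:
n(p) = 2*p
j(k) = (-8 + k)*(k + 3/k)
B(C) = 2*C/(3 - 15*C - 12/C + 4*C²) (B(C) = (C + C)/(C + (3 + (2*C)² - 24*1/(2*C) - 16*C)) = (2*C)/(C + (3 + 4*C² - 12/C - 16*C)) = (2*C)/(C + (3 - 16*C - 12/C + 4*C²)) = (2*C)/(3 - 15*C - 12/C + 4*C²) = 2*C/(3 - 15*C - 12/C + 4*C²))
B(222)/19315 = (2*222²/(-12 + 222*(3 - 15*222 + 4*222²)))/19315 = (2*49284/(-12 + 222*(3 - 3330 + 4*49284)))*(1/19315) = (2*49284/(-12 + 222*(3 - 3330 + 197136)))*(1/19315) = (2*49284/(-12 + 222*193809))*(1/19315) = (2*49284/(-12 + 43025598))*(1/19315) = (2*49284/43025586)*(1/19315) = (2*49284*(1/43025586))*(1/19315) = (16428/7170931)*(1/19315) = 16428/138506532265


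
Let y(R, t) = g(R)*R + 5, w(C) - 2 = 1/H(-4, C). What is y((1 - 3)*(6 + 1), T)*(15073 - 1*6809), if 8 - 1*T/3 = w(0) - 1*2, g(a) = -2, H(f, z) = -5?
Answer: 272712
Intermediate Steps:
w(C) = 9/5 (w(C) = 2 + 1/(-5) = 2 - ⅕ = 9/5)
T = 123/5 (T = 24 - 3*(9/5 - 1*2) = 24 - 3*(9/5 - 2) = 24 - 3*(-⅕) = 24 + ⅗ = 123/5 ≈ 24.600)
y(R, t) = 5 - 2*R (y(R, t) = -2*R + 5 = 5 - 2*R)
y((1 - 3)*(6 + 1), T)*(15073 - 1*6809) = (5 - 2*(1 - 3)*(6 + 1))*(15073 - 1*6809) = (5 - (-4)*7)*(15073 - 6809) = (5 - 2*(-14))*8264 = (5 + 28)*8264 = 33*8264 = 272712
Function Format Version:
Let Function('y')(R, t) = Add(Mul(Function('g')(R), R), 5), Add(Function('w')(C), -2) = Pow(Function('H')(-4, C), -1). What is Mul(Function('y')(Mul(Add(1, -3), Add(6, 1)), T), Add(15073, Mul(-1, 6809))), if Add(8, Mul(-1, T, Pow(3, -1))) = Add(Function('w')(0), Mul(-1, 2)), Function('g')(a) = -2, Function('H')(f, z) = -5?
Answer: 272712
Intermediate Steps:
Function('w')(C) = Rational(9, 5) (Function('w')(C) = Add(2, Pow(-5, -1)) = Add(2, Rational(-1, 5)) = Rational(9, 5))
T = Rational(123, 5) (T = Add(24, Mul(-3, Add(Rational(9, 5), Mul(-1, 2)))) = Add(24, Mul(-3, Add(Rational(9, 5), -2))) = Add(24, Mul(-3, Rational(-1, 5))) = Add(24, Rational(3, 5)) = Rational(123, 5) ≈ 24.600)
Function('y')(R, t) = Add(5, Mul(-2, R)) (Function('y')(R, t) = Add(Mul(-2, R), 5) = Add(5, Mul(-2, R)))
Mul(Function('y')(Mul(Add(1, -3), Add(6, 1)), T), Add(15073, Mul(-1, 6809))) = Mul(Add(5, Mul(-2, Mul(Add(1, -3), Add(6, 1)))), Add(15073, Mul(-1, 6809))) = Mul(Add(5, Mul(-2, Mul(-2, 7))), Add(15073, -6809)) = Mul(Add(5, Mul(-2, -14)), 8264) = Mul(Add(5, 28), 8264) = Mul(33, 8264) = 272712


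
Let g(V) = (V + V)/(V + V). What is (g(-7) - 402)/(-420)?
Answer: 401/420 ≈ 0.95476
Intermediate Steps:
g(V) = 1 (g(V) = (2*V)/((2*V)) = (2*V)*(1/(2*V)) = 1)
(g(-7) - 402)/(-420) = (1 - 402)/(-420) = -1/420*(-401) = 401/420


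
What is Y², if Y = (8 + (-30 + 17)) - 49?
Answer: 2916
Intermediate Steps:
Y = -54 (Y = (8 - 13) - 49 = -5 - 49 = -54)
Y² = (-54)² = 2916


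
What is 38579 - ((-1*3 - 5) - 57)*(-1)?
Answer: 38514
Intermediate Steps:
38579 - ((-1*3 - 5) - 57)*(-1) = 38579 - ((-3 - 5) - 57)*(-1) = 38579 - (-8 - 57)*(-1) = 38579 - (-65)*(-1) = 38579 - 1*65 = 38579 - 65 = 38514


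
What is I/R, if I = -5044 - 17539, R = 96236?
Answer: -22583/96236 ≈ -0.23466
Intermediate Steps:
I = -22583
I/R = -22583/96236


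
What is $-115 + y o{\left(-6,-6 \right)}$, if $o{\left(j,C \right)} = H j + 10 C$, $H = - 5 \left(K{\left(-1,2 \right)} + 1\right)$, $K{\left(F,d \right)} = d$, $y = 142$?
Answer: $4145$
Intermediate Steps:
$H = -15$ ($H = - 5 \left(2 + 1\right) = \left(-5\right) 3 = -15$)
$o{\left(j,C \right)} = - 15 j + 10 C$
$-115 + y o{\left(-6,-6 \right)} = -115 + 142 \left(\left(-15\right) \left(-6\right) + 10 \left(-6\right)\right) = -115 + 142 \left(90 - 60\right) = -115 + 142 \cdot 30 = -115 + 4260 = 4145$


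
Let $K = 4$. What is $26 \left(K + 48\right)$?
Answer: $1352$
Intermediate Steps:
$26 \left(K + 48\right) = 26 \left(4 + 48\right) = 26 \cdot 52 = 1352$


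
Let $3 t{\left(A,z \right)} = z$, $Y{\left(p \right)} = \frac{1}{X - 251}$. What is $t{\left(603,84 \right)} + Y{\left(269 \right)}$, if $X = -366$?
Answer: $\frac{17275}{617} \approx 27.998$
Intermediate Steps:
$Y{\left(p \right)} = - \frac{1}{617}$ ($Y{\left(p \right)} = \frac{1}{-366 - 251} = \frac{1}{-617} = - \frac{1}{617}$)
$t{\left(A,z \right)} = \frac{z}{3}$
$t{\left(603,84 \right)} + Y{\left(269 \right)} = \frac{1}{3} \cdot 84 - \frac{1}{617} = 28 - \frac{1}{617} = \frac{17275}{617}$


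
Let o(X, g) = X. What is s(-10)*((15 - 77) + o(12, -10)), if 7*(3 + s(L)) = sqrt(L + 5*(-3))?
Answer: 150 - 250*I/7 ≈ 150.0 - 35.714*I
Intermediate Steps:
s(L) = -3 + sqrt(-15 + L)/7 (s(L) = -3 + sqrt(L + 5*(-3))/7 = -3 + sqrt(L - 15)/7 = -3 + sqrt(-15 + L)/7)
s(-10)*((15 - 77) + o(12, -10)) = (-3 + sqrt(-15 - 10)/7)*((15 - 77) + 12) = (-3 + sqrt(-25)/7)*(-62 + 12) = (-3 + (5*I)/7)*(-50) = (-3 + 5*I/7)*(-50) = 150 - 250*I/7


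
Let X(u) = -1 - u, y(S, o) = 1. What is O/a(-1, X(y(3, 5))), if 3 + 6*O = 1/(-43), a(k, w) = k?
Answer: 65/129 ≈ 0.50388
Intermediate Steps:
O = -65/129 (O = -½ + (⅙)/(-43) = -½ + (⅙)*(-1/43) = -½ - 1/258 = -65/129 ≈ -0.50388)
O/a(-1, X(y(3, 5))) = -65/129/(-1) = -65/129*(-1) = 65/129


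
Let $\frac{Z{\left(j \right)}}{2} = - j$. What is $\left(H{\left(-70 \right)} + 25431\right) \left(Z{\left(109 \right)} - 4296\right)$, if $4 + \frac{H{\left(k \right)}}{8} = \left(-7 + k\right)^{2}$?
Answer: $-328759134$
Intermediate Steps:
$H{\left(k \right)} = -32 + 8 \left(-7 + k\right)^{2}$
$Z{\left(j \right)} = - 2 j$ ($Z{\left(j \right)} = 2 \left(- j\right) = - 2 j$)
$\left(H{\left(-70 \right)} + 25431\right) \left(Z{\left(109 \right)} - 4296\right) = \left(\left(-32 + 8 \left(-7 - 70\right)^{2}\right) + 25431\right) \left(\left(-2\right) 109 - 4296\right) = \left(\left(-32 + 8 \left(-77\right)^{2}\right) + 25431\right) \left(-218 - 4296\right) = \left(\left(-32 + 8 \cdot 5929\right) + 25431\right) \left(-4514\right) = \left(\left(-32 + 47432\right) + 25431\right) \left(-4514\right) = \left(47400 + 25431\right) \left(-4514\right) = 72831 \left(-4514\right) = -328759134$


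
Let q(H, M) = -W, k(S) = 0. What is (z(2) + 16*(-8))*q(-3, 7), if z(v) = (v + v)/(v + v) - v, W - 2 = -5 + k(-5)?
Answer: -387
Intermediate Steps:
W = -3 (W = 2 + (-5 + 0) = 2 - 5 = -3)
z(v) = 1 - v (z(v) = (2*v)/((2*v)) - v = (2*v)*(1/(2*v)) - v = 1 - v)
q(H, M) = 3 (q(H, M) = -1*(-3) = 3)
(z(2) + 16*(-8))*q(-3, 7) = ((1 - 1*2) + 16*(-8))*3 = ((1 - 2) - 128)*3 = (-1 - 128)*3 = -129*3 = -387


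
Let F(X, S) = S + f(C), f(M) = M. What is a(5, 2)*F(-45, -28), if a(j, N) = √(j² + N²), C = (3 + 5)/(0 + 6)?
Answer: -80*√29/3 ≈ -143.60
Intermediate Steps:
C = 4/3 (C = 8/6 = 8*(⅙) = 4/3 ≈ 1.3333)
a(j, N) = √(N² + j²)
F(X, S) = 4/3 + S (F(X, S) = S + 4/3 = 4/3 + S)
a(5, 2)*F(-45, -28) = √(2² + 5²)*(4/3 - 28) = √(4 + 25)*(-80/3) = √29*(-80/3) = -80*√29/3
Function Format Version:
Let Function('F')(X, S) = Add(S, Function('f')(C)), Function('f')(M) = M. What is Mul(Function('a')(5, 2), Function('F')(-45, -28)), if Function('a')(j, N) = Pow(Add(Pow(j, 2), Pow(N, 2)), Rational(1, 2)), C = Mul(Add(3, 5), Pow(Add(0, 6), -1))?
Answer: Mul(Rational(-80, 3), Pow(29, Rational(1, 2))) ≈ -143.60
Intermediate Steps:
C = Rational(4, 3) (C = Mul(8, Pow(6, -1)) = Mul(8, Rational(1, 6)) = Rational(4, 3) ≈ 1.3333)
Function('a')(j, N) = Pow(Add(Pow(N, 2), Pow(j, 2)), Rational(1, 2))
Function('F')(X, S) = Add(Rational(4, 3), S) (Function('F')(X, S) = Add(S, Rational(4, 3)) = Add(Rational(4, 3), S))
Mul(Function('a')(5, 2), Function('F')(-45, -28)) = Mul(Pow(Add(Pow(2, 2), Pow(5, 2)), Rational(1, 2)), Add(Rational(4, 3), -28)) = Mul(Pow(Add(4, 25), Rational(1, 2)), Rational(-80, 3)) = Mul(Pow(29, Rational(1, 2)), Rational(-80, 3)) = Mul(Rational(-80, 3), Pow(29, Rational(1, 2)))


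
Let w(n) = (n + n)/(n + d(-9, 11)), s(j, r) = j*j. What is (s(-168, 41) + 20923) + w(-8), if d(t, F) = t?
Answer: 835515/17 ≈ 49148.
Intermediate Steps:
s(j, r) = j²
w(n) = 2*n/(-9 + n) (w(n) = (n + n)/(n - 9) = (2*n)/(-9 + n) = 2*n/(-9 + n))
(s(-168, 41) + 20923) + w(-8) = ((-168)² + 20923) + 2*(-8)/(-9 - 8) = (28224 + 20923) + 2*(-8)/(-17) = 49147 + 2*(-8)*(-1/17) = 49147 + 16/17 = 835515/17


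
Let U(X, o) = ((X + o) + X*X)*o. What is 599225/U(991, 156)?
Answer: 599225/153383568 ≈ 0.0039067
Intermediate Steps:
U(X, o) = o*(X + o + X**2) (U(X, o) = ((X + o) + X**2)*o = (X + o + X**2)*o = o*(X + o + X**2))
599225/U(991, 156) = 599225/((156*(991 + 156 + 991**2))) = 599225/((156*(991 + 156 + 982081))) = 599225/((156*983228)) = 599225/153383568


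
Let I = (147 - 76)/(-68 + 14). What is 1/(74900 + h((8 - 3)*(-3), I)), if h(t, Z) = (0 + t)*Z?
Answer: 18/1348555 ≈ 1.3348e-5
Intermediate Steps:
I = -71/54 (I = 71/(-54) = 71*(-1/54) = -71/54 ≈ -1.3148)
h(t, Z) = Z*t (h(t, Z) = t*Z = Z*t)
1/(74900 + h((8 - 3)*(-3), I)) = 1/(74900 - 71*(8 - 3)*(-3)/54) = 1/(74900 - 355*(-3)/54) = 1/(74900 - 71/54*(-15)) = 1/(74900 + 355/18) = 1/(1348555/18) = 18/1348555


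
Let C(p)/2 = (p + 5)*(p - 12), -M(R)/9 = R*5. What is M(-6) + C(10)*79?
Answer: -4470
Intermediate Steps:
M(R) = -45*R (M(R) = -9*R*5 = -45*R)
C(p) = 2*(-12 + p)*(5 + p) (C(p) = 2*((p + 5)*(p - 12)) = 2*((5 + p)*(-12 + p)) = 2*((-12 + p)*(5 + p)) = 2*(-12 + p)*(5 + p))
M(-6) + C(10)*79 = -45*(-6) + (-120 - 14*10 + 2*10²)*79 = 270 + (-120 - 140 + 2*100)*79 = 270 + (-120 - 140 + 200)*79 = 270 - 60*79 = 270 - 4740 = -4470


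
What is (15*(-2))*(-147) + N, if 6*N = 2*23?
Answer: 13253/3 ≈ 4417.7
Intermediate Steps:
N = 23/3 (N = (2*23)/6 = (1/6)*46 = 23/3 ≈ 7.6667)
(15*(-2))*(-147) + N = (15*(-2))*(-147) + 23/3 = -30*(-147) + 23/3 = 4410 + 23/3 = 13253/3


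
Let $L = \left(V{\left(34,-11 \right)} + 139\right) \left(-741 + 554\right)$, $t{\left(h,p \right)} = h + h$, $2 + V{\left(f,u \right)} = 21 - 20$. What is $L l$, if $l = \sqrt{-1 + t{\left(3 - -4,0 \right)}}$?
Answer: $- 25806 \sqrt{13} \approx -93045.0$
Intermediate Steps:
$V{\left(f,u \right)} = -1$ ($V{\left(f,u \right)} = -2 + \left(21 - 20\right) = -2 + 1 = -1$)
$t{\left(h,p \right)} = 2 h$
$L = -25806$ ($L = \left(-1 + 139\right) \left(-741 + 554\right) = 138 \left(-187\right) = -25806$)
$l = \sqrt{13}$ ($l = \sqrt{-1 + 2 \left(3 - -4\right)} = \sqrt{-1 + 2 \left(3 + 4\right)} = \sqrt{-1 + 2 \cdot 7} = \sqrt{-1 + 14} = \sqrt{13} \approx 3.6056$)
$L l = - 25806 \sqrt{13}$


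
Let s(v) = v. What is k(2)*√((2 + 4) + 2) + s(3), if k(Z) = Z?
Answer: 3 + 4*√2 ≈ 8.6569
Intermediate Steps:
k(2)*√((2 + 4) + 2) + s(3) = 2*√((2 + 4) + 2) + 3 = 2*√(6 + 2) + 3 = 2*√8 + 3 = 2*(2*√2) + 3 = 4*√2 + 3 = 3 + 4*√2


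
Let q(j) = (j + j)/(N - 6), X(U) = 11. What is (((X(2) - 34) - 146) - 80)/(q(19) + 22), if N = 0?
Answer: -747/47 ≈ -15.894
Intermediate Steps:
q(j) = -j/3 (q(j) = (j + j)/(0 - 6) = (2*j)/(-6) = (2*j)*(-⅙) = -j/3)
(((X(2) - 34) - 146) - 80)/(q(19) + 22) = (((11 - 34) - 146) - 80)/(-⅓*19 + 22) = ((-23 - 146) - 80)/(-19/3 + 22) = (-169 - 80)/(47/3) = -249*3/47 = -747/47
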